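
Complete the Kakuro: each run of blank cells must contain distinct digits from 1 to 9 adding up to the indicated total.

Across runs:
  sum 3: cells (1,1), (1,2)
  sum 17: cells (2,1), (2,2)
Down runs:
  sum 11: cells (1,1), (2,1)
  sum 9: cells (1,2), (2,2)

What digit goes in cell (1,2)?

1

3 in 2 cells must be {1,2}; 17 in 2 cells must be {8,9}.
The 3 across and the 11 down share only 2, so (1,1) = 2.
(1,2) = 3 − 2 = 1 completes the 3 across.
(2,1) = 11 − 2 = 9 completes the 11 down.
(2,2) = 17 − 9 = 8 completes the 17 across.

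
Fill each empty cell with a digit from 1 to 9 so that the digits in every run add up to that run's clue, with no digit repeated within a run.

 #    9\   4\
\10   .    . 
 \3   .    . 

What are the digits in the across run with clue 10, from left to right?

3 in 2 cells must be {1,2}; 4 in 2 cells must be {1,3}.
The 3 across and the 4 down share only 1, so R2C2 = 1.
R1C2 = 4 − 1 = 3 completes the 4 down.
R2C1 = 3 − 1 = 2 completes the 3 across.
R1C1 = 10 − 3 = 7 completes the 10 across.

7, 3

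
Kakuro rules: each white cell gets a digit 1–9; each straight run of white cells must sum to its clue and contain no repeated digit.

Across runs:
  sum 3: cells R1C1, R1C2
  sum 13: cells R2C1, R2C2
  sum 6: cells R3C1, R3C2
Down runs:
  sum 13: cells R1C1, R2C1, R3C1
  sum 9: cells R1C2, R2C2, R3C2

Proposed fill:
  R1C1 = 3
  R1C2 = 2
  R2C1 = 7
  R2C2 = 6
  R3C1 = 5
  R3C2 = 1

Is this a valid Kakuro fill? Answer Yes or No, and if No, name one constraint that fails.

No — the across run R1C1–R1C2 sums to 5, not 3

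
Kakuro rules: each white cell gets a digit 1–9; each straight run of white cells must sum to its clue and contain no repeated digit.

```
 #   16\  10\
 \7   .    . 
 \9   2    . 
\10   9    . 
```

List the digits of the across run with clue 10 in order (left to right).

R1C1 = 16 − 11 = 5 completes the 16 down.
R1C2 = 7 − 5 = 2 completes the 7 across.
R2C2 = 9 − 2 = 7 completes the 9 across.
R3C2 = 10 − 9 = 1 completes the 10 across.

9 1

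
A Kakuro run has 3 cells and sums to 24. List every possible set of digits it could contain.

{7,8,9}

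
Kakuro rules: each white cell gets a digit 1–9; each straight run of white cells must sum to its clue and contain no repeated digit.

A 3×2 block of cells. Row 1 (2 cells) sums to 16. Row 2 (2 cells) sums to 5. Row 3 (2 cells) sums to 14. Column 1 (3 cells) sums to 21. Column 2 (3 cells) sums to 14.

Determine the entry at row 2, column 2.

16 in 2 cells must be {7,9}.
The 5 across and the 21 down share only 4, so (2,1) = 4.
(2,2) = 5 − 4 = 1 completes the 5 across.
Given what's placed, (1,1) must be 9 to fit the 16 across and 21 down.
(1,2) = 16 − 9 = 7 completes the 16 across.
(3,1) = 21 − 13 = 8 completes the 21 down.
(3,2) = 14 − 8 = 6 completes the 14 across.

1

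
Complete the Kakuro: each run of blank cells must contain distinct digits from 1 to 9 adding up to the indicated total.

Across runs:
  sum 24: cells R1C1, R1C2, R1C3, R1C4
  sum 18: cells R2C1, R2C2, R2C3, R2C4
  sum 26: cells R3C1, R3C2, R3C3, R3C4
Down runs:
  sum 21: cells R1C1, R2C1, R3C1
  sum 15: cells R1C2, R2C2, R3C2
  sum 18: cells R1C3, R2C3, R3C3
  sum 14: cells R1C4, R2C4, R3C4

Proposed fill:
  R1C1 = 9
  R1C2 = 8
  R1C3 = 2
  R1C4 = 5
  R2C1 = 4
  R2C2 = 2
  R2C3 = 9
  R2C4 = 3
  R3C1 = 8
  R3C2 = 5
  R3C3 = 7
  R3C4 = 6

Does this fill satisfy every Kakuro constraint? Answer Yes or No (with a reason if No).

Yes

Across: 9+8+2+5=24; 4+2+9+3=18; 8+5+7+6=26. Down: 9+4+8=21; 8+2+5=15; 2+9+7=18; 5+3+6=14. No digit repeats within any run.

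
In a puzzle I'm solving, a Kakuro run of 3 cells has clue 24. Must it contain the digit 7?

Yes

The only way to make 24 from 3 distinct digits is {7,8,9}, which contains 7.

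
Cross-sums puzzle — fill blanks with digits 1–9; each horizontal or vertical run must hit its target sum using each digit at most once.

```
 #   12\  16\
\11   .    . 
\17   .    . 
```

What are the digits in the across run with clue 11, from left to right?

17 in 2 cells must be {8,9}; 16 in 2 cells must be {7,9}.
The 17 across and the 16 down share only 9, so R2C2 = 9.
R1C2 = 16 − 9 = 7 completes the 16 down.
R2C1 = 17 − 9 = 8 completes the 17 across.
R1C1 = 11 − 7 = 4 completes the 11 across.

4, 7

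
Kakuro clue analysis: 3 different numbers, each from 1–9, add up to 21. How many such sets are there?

3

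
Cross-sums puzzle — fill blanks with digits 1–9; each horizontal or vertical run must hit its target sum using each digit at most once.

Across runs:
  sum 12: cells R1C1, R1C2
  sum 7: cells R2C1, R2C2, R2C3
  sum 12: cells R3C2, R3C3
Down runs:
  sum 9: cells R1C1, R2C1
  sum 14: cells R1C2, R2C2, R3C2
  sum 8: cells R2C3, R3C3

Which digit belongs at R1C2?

7

7 in 3 cells must be {1,2,4}.
Nothing is forced directly, so branch on R2C3, whose candidates are 1 or 2. If R2C3 = 2: then R3C3 would have to be in {3,4,5,7,8,9} for the 12 across but in {6} for the 8 down — contradiction. So R2C3 = 1.
R3C3 = 8 − 1 = 7 completes the 8 down.
R3C2 = 12 − 7 = 5 completes the 12 across.
R2C2 = 2: the only remaining digit allowed by both the 7 across and the 14 down.
R1C2 = 14 − 7 = 7 completes the 14 down.
R2C1 = 7 − 3 = 4 completes the 7 across.
R1C1 = 12 − 7 = 5 completes the 12 across.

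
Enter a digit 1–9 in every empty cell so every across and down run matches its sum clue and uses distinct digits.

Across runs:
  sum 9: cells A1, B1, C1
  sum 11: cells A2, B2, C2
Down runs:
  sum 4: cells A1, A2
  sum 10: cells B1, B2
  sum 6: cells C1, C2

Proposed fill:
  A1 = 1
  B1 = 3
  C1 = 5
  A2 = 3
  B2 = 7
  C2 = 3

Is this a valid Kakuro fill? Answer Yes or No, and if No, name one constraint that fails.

No — the across run A2–C2 sums to 13, not 11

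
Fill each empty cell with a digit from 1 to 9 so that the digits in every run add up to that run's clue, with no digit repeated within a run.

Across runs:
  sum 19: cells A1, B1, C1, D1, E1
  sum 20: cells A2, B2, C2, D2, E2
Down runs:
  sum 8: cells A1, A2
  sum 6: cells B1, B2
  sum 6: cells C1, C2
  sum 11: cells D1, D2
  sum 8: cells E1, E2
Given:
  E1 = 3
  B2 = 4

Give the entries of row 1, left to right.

B1 = 6 − 4 = 2 completes the 6 down.
E2 = 8 − 3 = 5 completes the 8 down.
No cell is forced outright now. C2 can only be 1 or 2 (the digits allowed by both its 20 across and its 6 down). If C2 = 2: that forces C1 = 4, D1 = 9, after which D2 would have to be in {1,3,6,8} for the 20 across but in {2} for the 11 down — contradiction. So C2 = 1.
C1 = 6 − 1 = 5 completes the 6 down.
Given what's placed, D1 must be 8 to fit the 19 across and 11 down.
D2 = 11 − 8 = 3 completes the 11 down.
A1 = 19 − 18 = 1 completes the 19 across.
A2 = 20 − 13 = 7 completes the 20 across.

1 2 5 8 3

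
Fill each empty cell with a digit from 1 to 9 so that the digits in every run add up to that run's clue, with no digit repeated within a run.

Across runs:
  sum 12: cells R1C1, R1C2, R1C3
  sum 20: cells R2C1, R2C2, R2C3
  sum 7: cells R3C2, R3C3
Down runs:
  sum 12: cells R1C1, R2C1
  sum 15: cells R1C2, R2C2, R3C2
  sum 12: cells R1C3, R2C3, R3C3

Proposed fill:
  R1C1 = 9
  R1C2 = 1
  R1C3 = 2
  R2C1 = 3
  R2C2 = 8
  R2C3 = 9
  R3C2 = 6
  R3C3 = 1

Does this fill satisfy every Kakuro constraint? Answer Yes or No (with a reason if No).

Across: 9+1+2=12; 3+8+9=20; 6+1=7. Down: 9+3=12; 1+8+6=15; 2+9+1=12. No digit repeats within any run.

Yes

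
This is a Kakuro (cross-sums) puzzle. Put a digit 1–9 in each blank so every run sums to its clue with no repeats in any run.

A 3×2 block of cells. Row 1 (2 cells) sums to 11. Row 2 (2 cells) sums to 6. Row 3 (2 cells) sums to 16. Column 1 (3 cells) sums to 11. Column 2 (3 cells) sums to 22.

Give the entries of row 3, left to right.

7 9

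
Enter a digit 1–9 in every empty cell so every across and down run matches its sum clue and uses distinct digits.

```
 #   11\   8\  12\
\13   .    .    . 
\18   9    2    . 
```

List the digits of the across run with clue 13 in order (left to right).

2 6 5

R1C1 = 11 − 9 = 2 completes the 11 down.
R1C2 = 8 − 2 = 6 completes the 8 down.
R1C3 = 13 − 8 = 5 completes the 13 across.
R2C3 = 18 − 11 = 7 completes the 18 across.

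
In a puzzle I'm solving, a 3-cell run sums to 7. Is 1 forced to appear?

Yes

The only way to make 7 from 3 distinct digits is {1,2,4}, which contains 1.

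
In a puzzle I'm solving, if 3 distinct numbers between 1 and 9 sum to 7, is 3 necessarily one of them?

The only way to make 7 from 3 distinct digits is {1,2,4}, which does not contain 3.

No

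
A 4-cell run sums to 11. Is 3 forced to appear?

The only way to make 11 from 4 distinct digits is {1,2,3,5}, which contains 3.

Yes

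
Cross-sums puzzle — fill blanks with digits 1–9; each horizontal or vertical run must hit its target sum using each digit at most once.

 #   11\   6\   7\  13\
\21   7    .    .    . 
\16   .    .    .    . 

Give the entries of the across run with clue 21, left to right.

7 5 1 8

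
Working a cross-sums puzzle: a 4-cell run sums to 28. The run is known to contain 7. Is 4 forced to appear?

Yes

The only way to make 28 from 4 distinct digits under that restriction is {4,7,8,9}, which contains 4.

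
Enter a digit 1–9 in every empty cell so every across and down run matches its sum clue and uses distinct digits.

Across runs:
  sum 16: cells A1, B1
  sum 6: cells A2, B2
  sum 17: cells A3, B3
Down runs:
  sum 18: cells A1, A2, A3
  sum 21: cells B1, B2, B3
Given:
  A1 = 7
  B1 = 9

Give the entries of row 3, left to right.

9 8

16 in 2 cells must be {7,9}; 17 in 2 cells must be {8,9}.
B3 = 8: the only remaining digit allowed by both the 17 across and the 21 down.
B2 = 21 − 17 = 4 completes the 21 down.
A3 = 17 − 8 = 9 completes the 17 across.
A2 = 6 − 4 = 2 completes the 6 across.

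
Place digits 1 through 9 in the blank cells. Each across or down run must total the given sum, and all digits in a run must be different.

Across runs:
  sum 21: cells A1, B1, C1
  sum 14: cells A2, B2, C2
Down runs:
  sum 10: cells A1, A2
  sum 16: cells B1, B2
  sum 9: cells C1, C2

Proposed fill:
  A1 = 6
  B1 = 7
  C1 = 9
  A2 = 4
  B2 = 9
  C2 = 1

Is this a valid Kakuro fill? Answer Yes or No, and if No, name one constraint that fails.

No — the across run A1–C1 sums to 22, not 21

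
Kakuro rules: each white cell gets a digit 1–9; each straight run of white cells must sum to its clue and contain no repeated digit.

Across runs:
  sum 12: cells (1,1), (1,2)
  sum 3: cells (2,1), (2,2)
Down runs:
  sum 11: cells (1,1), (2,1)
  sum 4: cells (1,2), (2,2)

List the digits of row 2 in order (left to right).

3 in 2 cells must be {1,2}; 4 in 2 cells must be {1,3}.
The 12 across and the 4 down share only 3, so (1,2) = 3.
The 3 across and the 11 down share only 2, so (2,1) = 2.
(2,2) = 3 − 2 = 1 completes the 3 across.
(1,1) = 12 − 3 = 9 completes the 12 across.

2 1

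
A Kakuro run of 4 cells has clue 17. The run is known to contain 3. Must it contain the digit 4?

No

Counterexample: {1,3,5,8} sums to 17 under that restriction without using 4.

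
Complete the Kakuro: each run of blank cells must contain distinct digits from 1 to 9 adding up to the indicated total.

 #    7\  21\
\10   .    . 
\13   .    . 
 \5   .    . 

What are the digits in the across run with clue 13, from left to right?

4, 9

7 in 3 cells must be {1,2,4}.
The 13 across and the 7 down share only 4, so R2C1 = 4.
R2C2 = 13 − 4 = 9 completes the 13 across.
Given what's placed, R3C2 must be 4 to fit the 5 across and 21 down.
R1C2 = 21 − 13 = 8 completes the 21 down.
R3C1 = 5 − 4 = 1 completes the 5 across.
R1C1 = 10 − 8 = 2 completes the 10 across.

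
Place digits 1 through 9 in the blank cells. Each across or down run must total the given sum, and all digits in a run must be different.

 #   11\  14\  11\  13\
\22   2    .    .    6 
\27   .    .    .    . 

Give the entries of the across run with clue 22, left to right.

2 9 5 6

R2C1 = 11 − 2 = 9 completes the 11 down.
R2C4 = 13 − 6 = 7 completes the 13 down.
Nothing is forced directly, so branch on R1C2, whose candidates are 5 or 9. If R1C2 = 5: that forces R1C3 = 9, after which R2C2 would have to be in {3,5,6,8} for the 27 across but in {9} for the 14 down — contradiction. So R1C2 = 9.
R1C3 = 22 − 17 = 5 completes the 22 across.
R2C2 = 14 − 9 = 5 completes the 14 down.
R2C3 = 27 − 21 = 6 completes the 27 across.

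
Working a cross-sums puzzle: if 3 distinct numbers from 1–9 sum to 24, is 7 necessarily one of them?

Yes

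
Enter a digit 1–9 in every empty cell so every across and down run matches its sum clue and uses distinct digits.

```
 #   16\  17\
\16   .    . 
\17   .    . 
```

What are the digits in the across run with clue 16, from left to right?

7, 9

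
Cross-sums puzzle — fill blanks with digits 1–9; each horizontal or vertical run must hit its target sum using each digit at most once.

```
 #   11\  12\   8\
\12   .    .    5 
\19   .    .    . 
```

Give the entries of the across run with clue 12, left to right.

4, 3, 5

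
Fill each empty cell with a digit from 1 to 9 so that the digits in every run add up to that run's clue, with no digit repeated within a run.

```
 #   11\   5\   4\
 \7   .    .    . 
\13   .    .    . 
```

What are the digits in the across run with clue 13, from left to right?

7 in 3 cells must be {1,2,4}; 4 in 2 cells must be {1,3}.
The 7 across and the 4 down share only 1, so R1C3 = 1.
R2C3 = 4 − 1 = 3 completes the 4 down.
Nothing is forced directly, so branch on R1C1, whose candidates are 2 or 4. If R1C1 = 4: that forces R1C2 = 2, after which R2C1 would have to be in {1,2,4,6,8,9} for the 13 across but in {7} for the 11 down — contradiction. So R1C1 = 2.
R1C2 = 7 − 3 = 4 completes the 7 across.
R2C1 = 11 − 2 = 9 completes the 11 down.
R2C2 = 13 − 12 = 1 completes the 13 across.

9 1 3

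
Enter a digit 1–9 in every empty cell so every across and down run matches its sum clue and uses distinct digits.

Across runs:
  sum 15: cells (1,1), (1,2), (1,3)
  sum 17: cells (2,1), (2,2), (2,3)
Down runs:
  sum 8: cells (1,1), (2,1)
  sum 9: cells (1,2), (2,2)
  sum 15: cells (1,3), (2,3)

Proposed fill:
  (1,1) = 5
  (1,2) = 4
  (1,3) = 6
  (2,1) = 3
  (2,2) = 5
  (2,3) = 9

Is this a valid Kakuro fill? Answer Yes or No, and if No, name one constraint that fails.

Yes

Across: 5+4+6=15; 3+5+9=17. Down: 5+3=8; 4+5=9; 6+9=15. No digit repeats within any run.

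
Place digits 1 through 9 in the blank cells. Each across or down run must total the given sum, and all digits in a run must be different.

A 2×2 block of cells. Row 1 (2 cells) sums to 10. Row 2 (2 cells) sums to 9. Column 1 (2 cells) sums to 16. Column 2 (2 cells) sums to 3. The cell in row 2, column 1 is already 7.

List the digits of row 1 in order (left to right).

9 1

16 in 2 cells must be {7,9}; 3 in 2 cells must be {1,2}.
(1,1) = 16 − 7 = 9 completes the 16 down.
(1,2) = 10 − 9 = 1 completes the 10 across.
(2,2) = 9 − 7 = 2 completes the 9 across.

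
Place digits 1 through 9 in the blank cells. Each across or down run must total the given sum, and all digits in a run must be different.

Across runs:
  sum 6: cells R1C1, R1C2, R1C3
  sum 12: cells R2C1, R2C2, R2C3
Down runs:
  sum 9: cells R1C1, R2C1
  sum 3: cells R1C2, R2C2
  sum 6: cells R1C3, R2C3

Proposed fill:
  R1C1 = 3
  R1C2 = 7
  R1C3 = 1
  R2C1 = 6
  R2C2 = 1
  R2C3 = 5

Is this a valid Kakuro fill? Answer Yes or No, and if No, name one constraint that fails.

No — the across run R1C1–R1C3 sums to 11, not 6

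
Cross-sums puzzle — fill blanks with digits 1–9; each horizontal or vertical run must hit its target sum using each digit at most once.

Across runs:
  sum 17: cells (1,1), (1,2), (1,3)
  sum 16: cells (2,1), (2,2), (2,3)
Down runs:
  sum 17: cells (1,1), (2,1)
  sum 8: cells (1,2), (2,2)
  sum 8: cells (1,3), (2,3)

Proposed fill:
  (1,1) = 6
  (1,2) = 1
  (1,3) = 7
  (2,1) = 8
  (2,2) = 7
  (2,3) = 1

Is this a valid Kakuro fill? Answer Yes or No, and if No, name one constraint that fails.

No — the across run (1,1)–(1,3) sums to 14, not 17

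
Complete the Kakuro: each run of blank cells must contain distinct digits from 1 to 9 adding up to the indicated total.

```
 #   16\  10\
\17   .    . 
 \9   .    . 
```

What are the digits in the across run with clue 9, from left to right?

17 in 2 cells must be {8,9}; 16 in 2 cells must be {7,9}.
The 17 across and the 16 down share only 9, so R1C1 = 9.
R1C2 = 17 − 9 = 8 completes the 17 across.
R2C1 = 16 − 9 = 7 completes the 16 down.
R2C2 = 9 − 7 = 2 completes the 9 across.

7, 2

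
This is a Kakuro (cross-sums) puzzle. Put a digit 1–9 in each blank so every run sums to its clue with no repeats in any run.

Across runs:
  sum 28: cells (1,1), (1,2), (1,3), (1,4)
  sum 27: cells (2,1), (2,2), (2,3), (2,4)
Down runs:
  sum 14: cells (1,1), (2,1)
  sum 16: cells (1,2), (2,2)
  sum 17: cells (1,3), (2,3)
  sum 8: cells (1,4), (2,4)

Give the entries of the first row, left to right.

16 in 2 cells must be {7,9}; 17 in 2 cells must be {8,9}.
Nothing is forced directly, so branch on (1,2), whose candidates are 7 or 9. If (1,2) = 7: then (1,4) would have to be in {4,8,9} for the 28 across but in {1,2,3,5,6,7} for the 8 down — contradiction. So (1,2) = 9.
Given what's placed, (1,3) must be 8 to fit the 28 across and 17 down.
(2,2) = 16 − 9 = 7 completes the 16 down.
(2,3) = 17 − 8 = 9 completes the 17 down.
No cell is forced outright now. (1,1) can only be 5 or 6 (the digits allowed by both its 28 across and its 14 down). If (1,1) = 5: that forces (1,4) = 6, after which (2,1) would have to be in {3,5,6,8} for the 27 across but in {9} for the 14 down — contradiction. So (1,1) = 6.
(1,4) = 28 − 23 = 5 completes the 28 across.

6 9 8 5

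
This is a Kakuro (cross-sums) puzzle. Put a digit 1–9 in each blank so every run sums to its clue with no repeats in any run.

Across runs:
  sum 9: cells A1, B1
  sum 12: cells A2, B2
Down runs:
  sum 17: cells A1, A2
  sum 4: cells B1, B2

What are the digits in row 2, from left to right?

9 3

17 in 2 cells must be {8,9}; 4 in 2 cells must be {1,3}.
The 9 across and the 17 down share only 8, so A1 = 8.
B1 = 9 − 8 = 1 completes the 9 across.
A2 = 17 − 8 = 9 completes the 17 down.
B2 = 12 − 9 = 3 completes the 12 across.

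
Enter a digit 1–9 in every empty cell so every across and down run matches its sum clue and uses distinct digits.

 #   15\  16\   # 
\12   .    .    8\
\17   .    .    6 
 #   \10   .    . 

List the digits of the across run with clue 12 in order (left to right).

R3C3 = 8 − 6 = 2 completes the 8 down.
R3C2 = 10 − 2 = 8 completes the 10 across.
Nothing is forced directly, so branch on R2C2, whose candidates are 2 or 3 or 7. If R2C2 = 2: then R1C2 would have to be in {3,4,5,7,8,9} for the 12 across but in {6} for the 16 down — contradiction. If R2C2 = 7: then R1C2 would have to be in {3,4,5,7,8,9} for the 12 across but in {1} for the 16 down — contradiction. So R2C2 = 3.
R1C2 = 16 − 11 = 5 completes the 16 down.
R2C1 = 17 − 9 = 8 completes the 17 across.
R1C1 = 12 − 5 = 7 completes the 12 across.

7, 5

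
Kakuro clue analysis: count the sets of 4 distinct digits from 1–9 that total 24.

4 distinct digits from 1–9 sum between 10 and 30.

8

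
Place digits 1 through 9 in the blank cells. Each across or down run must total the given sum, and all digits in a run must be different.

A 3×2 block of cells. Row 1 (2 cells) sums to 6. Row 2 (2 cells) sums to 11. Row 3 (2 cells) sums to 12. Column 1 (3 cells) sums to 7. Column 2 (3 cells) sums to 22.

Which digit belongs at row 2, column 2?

7 in 3 cells must be {1,2,4}.
The 6 across and the 22 down share only 5, so (1,2) = 5.
The 12 across and the 7 down share only 4, so (3,1) = 4.
(3,2) = 12 − 4 = 8 completes the 12 across.
(1,1) = 6 − 5 = 1 completes the 6 across.
(2,1) = 7 − 5 = 2 completes the 7 down.
(2,2) = 11 − 2 = 9 completes the 11 across.

9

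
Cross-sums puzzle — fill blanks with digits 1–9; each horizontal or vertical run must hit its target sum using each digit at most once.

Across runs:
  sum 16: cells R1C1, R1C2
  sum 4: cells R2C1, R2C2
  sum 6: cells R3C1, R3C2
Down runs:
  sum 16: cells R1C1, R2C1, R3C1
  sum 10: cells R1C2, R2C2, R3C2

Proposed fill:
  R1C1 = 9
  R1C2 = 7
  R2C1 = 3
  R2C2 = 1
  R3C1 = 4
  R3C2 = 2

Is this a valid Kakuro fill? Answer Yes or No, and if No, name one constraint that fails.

Yes

Across: 9+7=16; 3+1=4; 4+2=6. Down: 9+3+4=16; 7+1+2=10. No digit repeats within any run.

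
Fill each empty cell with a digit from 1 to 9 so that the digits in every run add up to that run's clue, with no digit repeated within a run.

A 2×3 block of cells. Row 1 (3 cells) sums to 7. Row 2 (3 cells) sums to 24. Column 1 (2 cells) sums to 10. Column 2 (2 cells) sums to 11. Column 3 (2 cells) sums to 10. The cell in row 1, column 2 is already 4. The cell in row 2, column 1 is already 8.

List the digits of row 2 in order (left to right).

7 in 3 cells must be {1,2,4}; 24 in 3 cells must be {7,8,9}.
(1,1) = 10 − 8 = 2 completes the 10 down.
(1,3) = 7 − 6 = 1 completes the 7 across.
(2,2) = 11 − 4 = 7 completes the 11 down.
(2,3) = 24 − 15 = 9 completes the 24 across.

8, 7, 9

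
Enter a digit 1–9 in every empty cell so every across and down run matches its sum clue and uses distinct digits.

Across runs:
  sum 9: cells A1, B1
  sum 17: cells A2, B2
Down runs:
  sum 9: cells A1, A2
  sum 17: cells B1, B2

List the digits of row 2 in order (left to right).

17 in 2 cells must be {8,9}.
The 9 across and the 17 down share only 8, so B1 = 8.
The 17 across and the 9 down share only 8, so A2 = 8.
B2 = 17 − 8 = 9 completes the 17 across.
A1 = 9 − 8 = 1 completes the 9 across.

8 9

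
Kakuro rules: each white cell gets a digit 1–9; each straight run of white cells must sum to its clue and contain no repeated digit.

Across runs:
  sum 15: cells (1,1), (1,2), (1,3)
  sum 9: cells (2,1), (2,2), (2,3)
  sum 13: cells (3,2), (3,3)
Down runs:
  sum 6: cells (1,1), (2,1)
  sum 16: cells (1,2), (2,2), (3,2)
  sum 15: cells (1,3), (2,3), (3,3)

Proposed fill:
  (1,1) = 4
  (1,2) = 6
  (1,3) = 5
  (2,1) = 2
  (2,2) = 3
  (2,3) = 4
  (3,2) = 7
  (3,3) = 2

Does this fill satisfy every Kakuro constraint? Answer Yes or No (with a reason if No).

No — the across run (3,2)–(3,3) sums to 9, not 13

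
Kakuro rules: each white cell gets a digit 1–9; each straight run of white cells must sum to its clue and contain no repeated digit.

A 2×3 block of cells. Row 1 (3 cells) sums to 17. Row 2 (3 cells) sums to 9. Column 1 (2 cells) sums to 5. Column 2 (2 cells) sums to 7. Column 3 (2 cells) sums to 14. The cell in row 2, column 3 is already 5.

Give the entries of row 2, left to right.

3 1 5

(1,3) = 14 − 5 = 9 completes the 14 down.
No cell is forced outright now. (2,1) can only be 1 or 3 (the digits allowed by both its 9 across and its 5 down). If (2,1) = 1: then (1,1) would have to be in {1,2,3,5,6,7} for the 17 across but in {4} for the 5 down — contradiction. So (2,1) = 3.
(1,1) = 5 − 3 = 2 completes the 5 down.
(1,2) = 17 − 11 = 6 completes the 17 across.
(2,2) = 9 − 8 = 1 completes the 9 across.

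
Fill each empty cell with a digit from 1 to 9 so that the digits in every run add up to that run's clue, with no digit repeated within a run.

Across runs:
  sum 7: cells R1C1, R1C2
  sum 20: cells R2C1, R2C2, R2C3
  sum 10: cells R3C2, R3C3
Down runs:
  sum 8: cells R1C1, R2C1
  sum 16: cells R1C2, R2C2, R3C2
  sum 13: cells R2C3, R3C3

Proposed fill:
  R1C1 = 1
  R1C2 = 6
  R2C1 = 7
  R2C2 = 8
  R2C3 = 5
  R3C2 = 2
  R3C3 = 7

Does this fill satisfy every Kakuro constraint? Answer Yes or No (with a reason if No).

No — the across run R3C2–R3C3 sums to 9, not 10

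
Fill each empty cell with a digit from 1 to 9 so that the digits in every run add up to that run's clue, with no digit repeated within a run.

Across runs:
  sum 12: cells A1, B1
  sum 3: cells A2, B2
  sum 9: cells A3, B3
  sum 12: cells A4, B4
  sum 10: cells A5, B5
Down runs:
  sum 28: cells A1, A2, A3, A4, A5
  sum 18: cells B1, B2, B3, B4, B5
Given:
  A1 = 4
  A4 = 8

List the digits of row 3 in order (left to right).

6, 3

3 in 2 cells must be {1,2}.
B1 = 12 − 4 = 8 completes the 12 across.
B4 = 12 − 8 = 4 completes the 12 across.
Nothing is forced directly, so branch on A2, whose candidates are 1 or 2. If A2 = 2: that forces B2 = 1, A3 = 5, after which B3 would have to be in {4} for the 9 across but in {2,3} for the 18 down — contradiction. So A2 = 1.
B2 = 3 − 1 = 2 completes the 3 across.
Given what's placed, A3 must be 6 to fit the 9 across and 28 down.
B3 = 9 − 6 = 3 completes the 9 across.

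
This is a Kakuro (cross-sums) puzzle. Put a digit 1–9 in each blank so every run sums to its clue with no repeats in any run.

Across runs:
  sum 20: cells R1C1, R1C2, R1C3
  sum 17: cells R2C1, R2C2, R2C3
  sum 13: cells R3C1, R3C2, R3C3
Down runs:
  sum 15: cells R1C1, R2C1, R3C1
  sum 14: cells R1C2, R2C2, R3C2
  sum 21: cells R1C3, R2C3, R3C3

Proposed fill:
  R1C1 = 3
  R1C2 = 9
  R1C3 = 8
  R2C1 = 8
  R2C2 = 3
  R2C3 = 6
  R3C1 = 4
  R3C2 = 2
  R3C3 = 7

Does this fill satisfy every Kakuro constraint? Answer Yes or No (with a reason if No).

Across: 3+9+8=20; 8+3+6=17; 4+2+7=13. Down: 3+8+4=15; 9+3+2=14; 8+6+7=21. No digit repeats within any run.

Yes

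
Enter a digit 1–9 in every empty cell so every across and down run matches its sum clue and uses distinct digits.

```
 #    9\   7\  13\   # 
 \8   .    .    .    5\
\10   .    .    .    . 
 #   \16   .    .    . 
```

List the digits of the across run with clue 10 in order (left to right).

4 1 3 2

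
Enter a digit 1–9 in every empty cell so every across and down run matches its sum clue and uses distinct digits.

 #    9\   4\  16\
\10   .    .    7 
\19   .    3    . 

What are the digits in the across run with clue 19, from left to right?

7 3 9

4 in 2 cells must be {1,3}; 16 in 2 cells must be {7,9}.
R1C2 = 4 − 3 = 1 completes the 4 down.
R2C1 = 7: the only remaining digit allowed by both the 19 across and the 9 down.
R2C3 = 19 − 10 = 9 completes the 19 across.
R1C1 = 10 − 8 = 2 completes the 10 across.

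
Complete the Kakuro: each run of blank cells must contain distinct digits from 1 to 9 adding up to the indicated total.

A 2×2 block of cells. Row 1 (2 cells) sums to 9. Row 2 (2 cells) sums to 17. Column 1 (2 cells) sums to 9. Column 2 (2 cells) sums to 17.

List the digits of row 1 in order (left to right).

1 8

17 in 2 cells must be {8,9}.
The 9 across and the 17 down share only 8, so (1,2) = 8.
The 17 across and the 9 down share only 8, so (2,1) = 8.
(2,2) = 17 − 8 = 9 completes the 17 across.
(1,1) = 9 − 8 = 1 completes the 9 across.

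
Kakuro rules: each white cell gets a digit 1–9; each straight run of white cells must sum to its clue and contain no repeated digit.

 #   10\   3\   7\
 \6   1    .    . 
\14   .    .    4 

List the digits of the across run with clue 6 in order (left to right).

1 2 3

6 in 3 cells must be {1,2,3}; 3 in 2 cells must be {1,2}.
Given what's placed, R1C2 must be 2 to fit the 6 across and 3 down.
R1C3 = 6 − 3 = 3 completes the 6 across.
R2C1 = 10 − 1 = 9 completes the 10 down.
R2C2 = 14 − 13 = 1 completes the 14 across.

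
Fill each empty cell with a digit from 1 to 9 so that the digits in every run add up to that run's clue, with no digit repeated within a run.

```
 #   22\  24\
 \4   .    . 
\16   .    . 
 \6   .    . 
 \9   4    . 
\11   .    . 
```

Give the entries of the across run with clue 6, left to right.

4 in 2 cells must be {1,3}; 16 in 2 cells must be {7,9}.
R4C2 = 9 − 4 = 5 completes the 9 across.
Nothing is forced directly, so branch on R3C2, whose candidates are 1 or 2 or 4. If R3C2 = 2: then R3C1 would have to be in {4} for the 6 across but in {1,2,3,5,6,7,8,9} for the 22 down — contradiction. If R3C2 = 4: that forces R1C2 = 1, after which R2C2 would have to be in {7,9} for the 16 across but in {6,8} for the 24 down — contradiction. So R3C2 = 1.
Given what's placed, R1C2 must be 3 to fit the 4 across and 24 down.
R3C1 = 6 − 1 = 5 completes the 6 across.

5, 1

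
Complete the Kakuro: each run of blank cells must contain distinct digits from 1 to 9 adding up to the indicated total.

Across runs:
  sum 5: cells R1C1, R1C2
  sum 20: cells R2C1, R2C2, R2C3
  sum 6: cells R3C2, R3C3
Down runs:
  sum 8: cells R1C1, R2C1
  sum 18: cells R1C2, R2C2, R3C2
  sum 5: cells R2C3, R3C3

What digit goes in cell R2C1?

Nothing is forced directly, so branch on R2C3, whose candidates are 3 or 4. If R2C3 = 3: then R2C1 would have to be in {8,9} for the 20 across but in {1,2,3,5,6,7} for the 8 down — contradiction. So R2C3 = 4.
R2C1 = 7: the only remaining digit allowed by both the 20 across and the 8 down.
R2C2 = 20 − 11 = 9 completes the 20 across.
R3C3 = 5 − 4 = 1 completes the 5 down.
R1C1 = 8 − 7 = 1 completes the 8 down.
R1C2 = 5 − 1 = 4 completes the 5 across.
R3C2 = 6 − 1 = 5 completes the 6 across.

7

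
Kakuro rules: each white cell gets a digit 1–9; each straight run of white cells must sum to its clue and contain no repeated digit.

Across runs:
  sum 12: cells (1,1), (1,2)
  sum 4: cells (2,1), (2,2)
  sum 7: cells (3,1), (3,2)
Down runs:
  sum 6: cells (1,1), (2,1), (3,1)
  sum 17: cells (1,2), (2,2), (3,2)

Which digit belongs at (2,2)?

4 in 2 cells must be {1,3}; 6 in 3 cells must be {1,2,3}.
The 12 across and the 6 down share only 3, so (1,1) = 3.
(1,2) = 12 − 3 = 9 completes the 12 across.
Given what's placed, (2,1) must be 1 to fit the 4 across and 6 down.
(2,2) = 4 − 1 = 3 completes the 4 across.
(3,1) = 6 − 4 = 2 completes the 6 down.
(3,2) = 7 − 2 = 5 completes the 7 across.

3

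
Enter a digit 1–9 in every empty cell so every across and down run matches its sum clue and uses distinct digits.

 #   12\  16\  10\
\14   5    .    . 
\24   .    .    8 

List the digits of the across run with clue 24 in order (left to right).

24 in 3 cells must be {7,8,9}; 16 in 2 cells must be {7,9}.
R1C2 = 7: the only remaining digit allowed by both the 14 across and the 16 down.
R1C3 = 14 − 12 = 2 completes the 14 across.
R2C1 = 12 − 5 = 7 completes the 12 down.
R2C2 = 24 − 15 = 9 completes the 24 across.

7, 9, 8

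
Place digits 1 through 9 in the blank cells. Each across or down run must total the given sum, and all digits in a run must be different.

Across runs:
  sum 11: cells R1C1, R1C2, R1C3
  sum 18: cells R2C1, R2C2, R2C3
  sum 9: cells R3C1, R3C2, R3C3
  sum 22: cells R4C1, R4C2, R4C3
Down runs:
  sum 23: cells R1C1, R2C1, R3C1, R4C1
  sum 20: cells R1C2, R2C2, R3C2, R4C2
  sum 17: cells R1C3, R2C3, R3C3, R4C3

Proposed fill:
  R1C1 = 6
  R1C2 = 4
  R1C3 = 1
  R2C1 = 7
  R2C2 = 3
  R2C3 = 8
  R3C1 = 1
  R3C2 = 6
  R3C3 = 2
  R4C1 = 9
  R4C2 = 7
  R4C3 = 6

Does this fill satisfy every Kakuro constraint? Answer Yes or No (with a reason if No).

Yes

Across: 6+4+1=11; 7+3+8=18; 1+6+2=9; 9+7+6=22. Down: 6+7+1+9=23; 4+3+6+7=20; 1+8+2+6=17. No digit repeats within any run.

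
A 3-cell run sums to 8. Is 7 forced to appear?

Counterexample: {1,2,5} sums to 8 without using 7.

No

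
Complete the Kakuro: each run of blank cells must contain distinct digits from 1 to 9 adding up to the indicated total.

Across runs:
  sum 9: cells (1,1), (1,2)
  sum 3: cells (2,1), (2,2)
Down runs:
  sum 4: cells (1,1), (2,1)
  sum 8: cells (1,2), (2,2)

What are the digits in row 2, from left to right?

3 in 2 cells must be {1,2}; 4 in 2 cells must be {1,3}.
The 3 across and the 4 down share only 1, so (2,1) = 1.
(2,2) = 3 − 1 = 2 completes the 3 across.
(1,1) = 4 − 1 = 3 completes the 4 down.
(1,2) = 9 − 3 = 6 completes the 9 across.

1 2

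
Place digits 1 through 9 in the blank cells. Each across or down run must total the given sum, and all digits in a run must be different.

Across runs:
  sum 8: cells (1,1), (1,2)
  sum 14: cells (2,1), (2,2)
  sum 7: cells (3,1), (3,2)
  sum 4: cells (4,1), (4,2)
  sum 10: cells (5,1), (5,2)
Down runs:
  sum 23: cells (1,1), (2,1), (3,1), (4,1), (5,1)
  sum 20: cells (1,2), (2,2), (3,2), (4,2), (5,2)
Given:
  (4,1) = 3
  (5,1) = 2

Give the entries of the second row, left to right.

8 6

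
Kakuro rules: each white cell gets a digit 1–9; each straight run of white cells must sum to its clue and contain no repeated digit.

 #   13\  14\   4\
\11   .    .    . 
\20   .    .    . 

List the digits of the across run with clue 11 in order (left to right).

4, 6, 1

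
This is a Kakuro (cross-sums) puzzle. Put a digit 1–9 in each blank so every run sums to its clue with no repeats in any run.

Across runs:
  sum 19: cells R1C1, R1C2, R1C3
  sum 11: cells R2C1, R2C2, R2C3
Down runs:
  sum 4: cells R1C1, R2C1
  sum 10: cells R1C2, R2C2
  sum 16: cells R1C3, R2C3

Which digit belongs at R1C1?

3

4 in 2 cells must be {1,3}; 16 in 2 cells must be {7,9}.
The 19 across and the 4 down share only 3, so R1C1 = 3.
R2C1 = 4 − 3 = 1 completes the 4 down.
Given what's placed, R2C3 must be 7 to fit the 11 across and 16 down.
R1C3 = 16 − 7 = 9 completes the 16 down.
R2C2 = 11 − 8 = 3 completes the 11 across.
R1C2 = 19 − 12 = 7 completes the 19 across.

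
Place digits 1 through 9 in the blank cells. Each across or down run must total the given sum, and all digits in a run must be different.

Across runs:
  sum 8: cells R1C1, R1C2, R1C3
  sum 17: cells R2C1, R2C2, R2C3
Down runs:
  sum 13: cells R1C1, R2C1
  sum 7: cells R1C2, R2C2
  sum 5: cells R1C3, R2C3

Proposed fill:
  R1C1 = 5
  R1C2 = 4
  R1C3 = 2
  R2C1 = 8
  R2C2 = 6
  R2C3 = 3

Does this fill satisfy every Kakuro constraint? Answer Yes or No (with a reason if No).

No — the across run R1C1–R1C3 sums to 11, not 8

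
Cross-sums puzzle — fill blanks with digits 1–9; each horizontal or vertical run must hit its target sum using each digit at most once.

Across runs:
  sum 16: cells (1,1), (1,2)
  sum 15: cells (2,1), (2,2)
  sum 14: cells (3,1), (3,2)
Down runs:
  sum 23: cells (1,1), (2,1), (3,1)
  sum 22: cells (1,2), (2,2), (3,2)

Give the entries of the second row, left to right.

6 9

16 in 2 cells must be {7,9}; 23 in 3 cells must be {6,8,9}.
The 16 across and the 23 down share only 9, so (1,1) = 9.
(1,2) = 16 − 9 = 7 completes the 16 across.
Nothing is forced directly, so branch on (2,1), whose candidates are 6 or 8. If (2,1) = 8: then (2,2) would have to be in {7} for the 15 across but in {6,9} for the 22 down — contradiction. So (2,1) = 6.
(2,2) = 15 − 6 = 9 completes the 15 across.
(3,1) = 23 − 15 = 8 completes the 23 down.
(3,2) = 14 − 8 = 6 completes the 14 across.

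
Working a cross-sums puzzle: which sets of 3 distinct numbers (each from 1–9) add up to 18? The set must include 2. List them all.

3 distinct digits from 1–9 sum between 6 and 24.
Keeping only sets containing 2.
Only one set works: {2,7,9}.

{2,7,9}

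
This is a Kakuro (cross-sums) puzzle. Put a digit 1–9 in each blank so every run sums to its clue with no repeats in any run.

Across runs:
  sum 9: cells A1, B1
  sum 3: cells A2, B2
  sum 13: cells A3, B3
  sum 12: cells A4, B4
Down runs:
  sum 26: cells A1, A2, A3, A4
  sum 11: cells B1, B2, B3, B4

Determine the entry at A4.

9

3 in 2 cells must be {1,2}; 11 in 4 cells must be {1,2,3,5}.
Only 2 fits A2 under both its across sum 3 and down sum 26.
B2 = 3 − 2 = 1 completes the 3 across.
Given what's placed, B3 must be 5 to fit the 13 across and 11 down.
B4 = 3: the only remaining digit allowed by both the 12 across and the 11 down.
B1 = 11 − 9 = 2 completes the 11 down.
A3 = 13 − 5 = 8 completes the 13 across.
A4 = 12 − 3 = 9 completes the 12 across.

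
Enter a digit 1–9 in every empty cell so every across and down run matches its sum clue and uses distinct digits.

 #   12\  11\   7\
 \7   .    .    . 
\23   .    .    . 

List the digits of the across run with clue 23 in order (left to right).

8, 9, 6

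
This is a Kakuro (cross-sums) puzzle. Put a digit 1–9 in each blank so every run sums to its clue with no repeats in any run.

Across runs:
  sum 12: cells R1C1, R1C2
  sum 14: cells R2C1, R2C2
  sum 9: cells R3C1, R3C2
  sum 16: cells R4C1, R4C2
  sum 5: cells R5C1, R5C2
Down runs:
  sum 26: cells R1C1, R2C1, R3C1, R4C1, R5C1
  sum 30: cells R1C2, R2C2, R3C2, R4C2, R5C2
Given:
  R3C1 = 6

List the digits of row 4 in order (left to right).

16 in 2 cells must be {7,9}.
R3C2 = 9 − 6 = 3 completes the 9 across.
R5C2 = 4: the only remaining digit allowed by both the 5 across and the 30 down.
Given what's placed, R4C2 must be 9 to fit the 16 across and 30 down.
R5C1 = 5 − 4 = 1 completes the 5 across.
R1C2 = 8: the only remaining digit allowed by both the 12 across and the 30 down.
R2C2 = 30 − 24 = 6 completes the 30 down.
R4C1 = 16 − 9 = 7 completes the 16 across.

7 9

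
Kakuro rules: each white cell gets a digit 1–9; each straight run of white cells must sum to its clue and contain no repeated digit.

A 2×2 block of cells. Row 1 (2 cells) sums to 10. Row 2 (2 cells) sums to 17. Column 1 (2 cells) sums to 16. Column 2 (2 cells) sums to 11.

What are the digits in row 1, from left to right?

7 3

17 in 2 cells must be {8,9}; 16 in 2 cells must be {7,9}.
The 17 across and the 16 down share only 9, so (2,1) = 9.
(2,2) = 17 − 9 = 8 completes the 17 across.
(1,1) = 16 − 9 = 7 completes the 16 down.
(1,2) = 10 − 7 = 3 completes the 10 across.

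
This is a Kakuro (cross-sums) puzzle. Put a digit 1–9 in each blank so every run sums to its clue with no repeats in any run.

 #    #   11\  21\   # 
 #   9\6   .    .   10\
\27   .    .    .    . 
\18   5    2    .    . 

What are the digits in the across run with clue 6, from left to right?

1 5

R2C1 = 9 − 5 = 4 completes the 9 down.
Nothing is forced directly, so branch on R1C3, whose candidates are 4 or 5. If R1C3 = 4: then R1C2 would have to be in {2} for the 6 across but in {1,3,4,5,6,8} for the 11 down — contradiction. So R1C3 = 5.
R1C2 = 6 − 5 = 1 completes the 6 across.
R2C2 = 11 − 3 = 8 completes the 11 down.
R2C3 = 9: the only remaining digit allowed by both the 27 across and the 21 down.
R2C4 = 27 − 21 = 6 completes the 27 across.
R3C3 = 21 − 14 = 7 completes the 21 down.
R3C4 = 18 − 14 = 4 completes the 18 across.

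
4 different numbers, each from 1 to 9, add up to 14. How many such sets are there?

5

4 distinct digits from 1–9 sum between 10 and 30.
Enumerating: {1,2,3,8}, {1,2,4,7}, {1,2,5,6}, {1,3,4,6}, {2,3,4,5}.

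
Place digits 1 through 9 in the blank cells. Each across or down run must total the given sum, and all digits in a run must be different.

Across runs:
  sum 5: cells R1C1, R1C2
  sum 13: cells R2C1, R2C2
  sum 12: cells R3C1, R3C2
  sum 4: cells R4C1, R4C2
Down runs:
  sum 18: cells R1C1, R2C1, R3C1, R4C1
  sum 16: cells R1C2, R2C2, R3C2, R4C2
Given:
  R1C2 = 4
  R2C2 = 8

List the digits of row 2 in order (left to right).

4 in 2 cells must be {1,3}.
R1C1 = 5 − 4 = 1 completes the 5 across.
R2C1 = 13 − 8 = 5 completes the 13 across.
Given what's placed, R3C2 must be 3 to fit the 12 across and 16 down.
Given what's placed, R4C1 must be 3 to fit the 4 across and 18 down.
R4C2 = 4 − 3 = 1 completes the 4 across.
R3C1 = 12 − 3 = 9 completes the 12 across.

5 8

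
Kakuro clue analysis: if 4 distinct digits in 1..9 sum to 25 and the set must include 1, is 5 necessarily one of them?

The only way to make 25 from 4 distinct digits under that restriction is {1,7,8,9}, which does not contain 5.

No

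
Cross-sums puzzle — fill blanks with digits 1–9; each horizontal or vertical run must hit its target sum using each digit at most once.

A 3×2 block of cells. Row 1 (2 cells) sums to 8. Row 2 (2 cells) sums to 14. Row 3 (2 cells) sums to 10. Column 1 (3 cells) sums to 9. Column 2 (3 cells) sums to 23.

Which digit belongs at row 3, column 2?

9

23 in 3 cells must be {6,8,9}.
The 8 across and the 23 down share only 6, so (1,2) = 6.
(1,1) = 8 − 6 = 2 completes the 8 across.
Given what's placed, (2,1) must be 6 to fit the 14 across and 9 down.
(2,2) = 14 − 6 = 8 completes the 14 across.
(3,1) = 9 − 8 = 1 completes the 9 down.
(3,2) = 10 − 1 = 9 completes the 10 across.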